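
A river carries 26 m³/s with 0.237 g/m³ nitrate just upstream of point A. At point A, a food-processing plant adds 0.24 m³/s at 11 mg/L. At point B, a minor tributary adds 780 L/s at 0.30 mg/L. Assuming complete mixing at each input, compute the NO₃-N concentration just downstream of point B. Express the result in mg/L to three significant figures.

After input A: C = (26·0.237 + 0.24·11) / 26.24 = 0.3354 mg/L.
780 L/s = 0.78 m³/s.
After input B: C = (26.24·0.3354 + 0.78·0.3) / 27.02 = 0.3344 mg/L.

0.334 mg/L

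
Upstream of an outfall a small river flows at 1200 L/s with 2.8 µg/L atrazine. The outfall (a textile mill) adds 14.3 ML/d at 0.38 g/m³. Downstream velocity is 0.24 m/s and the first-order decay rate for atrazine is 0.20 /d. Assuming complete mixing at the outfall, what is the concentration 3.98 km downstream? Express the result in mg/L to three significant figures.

14.3 ML/d = 0.1655 m³/s.
1200 L/s = 1.2 m³/s.
2.8 µg/L = 0.0028 mg/L.
After complete mixing, C₀ = (0.1655·0.38 + 1.2·0.0028) / 1.366 = 0.04852 mg/L.
Travel time t = 3980 m / 0.24 m/s = 1.658e+04 s = 0.1919 d.
C = 0.04852·exp(−0.20·0.1919) = 0.04852·0.9623 = 0.04669 mg/L.

0.0467 mg/L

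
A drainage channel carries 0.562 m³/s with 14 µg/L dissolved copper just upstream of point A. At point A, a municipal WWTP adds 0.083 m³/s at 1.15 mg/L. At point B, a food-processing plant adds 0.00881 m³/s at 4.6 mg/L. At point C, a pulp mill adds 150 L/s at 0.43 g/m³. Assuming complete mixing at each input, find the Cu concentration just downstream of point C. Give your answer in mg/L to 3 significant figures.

0.259 mg/L

14 µg/L = 0.014 mg/L.
After input A: C = (0.562·0.014 + 0.083·1.15) / 0.645 = 0.1602 mg/L.
After input B: C = (0.645·0.1602 + 0.00881·4.6) / 0.6538 = 0.22 mg/L.
150 L/s = 0.15 m³/s.
After input C: C = (0.6538·0.22 + 0.15·0.43) / 0.8038 = 0.2592 mg/L.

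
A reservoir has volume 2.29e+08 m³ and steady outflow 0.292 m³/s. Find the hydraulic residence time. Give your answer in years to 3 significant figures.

24.9 yr

Q = 0.292 m³/s × 3.156e+07 s/yr = 9.215e+06 m³/yr.
Hydraulic residence time τ = V/Q = 2.29e+08/9.215e+06 = 24.85 yr.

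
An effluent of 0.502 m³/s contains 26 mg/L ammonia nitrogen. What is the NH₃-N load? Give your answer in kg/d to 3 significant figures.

1130 kg/d

Mass flux = Q·C = 0.502 m³/s × 26 g/m³ = 13.05 g/s.
= 13.05 g/s × 86.4 = 1128 kg/d.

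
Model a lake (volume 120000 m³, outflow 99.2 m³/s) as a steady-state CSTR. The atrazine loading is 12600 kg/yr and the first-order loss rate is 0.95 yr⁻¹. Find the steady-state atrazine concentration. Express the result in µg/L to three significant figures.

4.02 µg/L

Outflow Q = 99.2 m³/s × 3.156e+07 s/yr = 3.131e+09 m³/yr.
Steady-state CSTR mass balance: W = Q·C + k·V·C, so C = W/(Q + kV).
Q + kV = 3.131e+09 + 0.95·120000 = 3.131e+09 m³/yr.
C = 12600/3.131e+09 = 4.025e-06 kg/m³ = 0.004025 mg/L = 4.025 µg/L.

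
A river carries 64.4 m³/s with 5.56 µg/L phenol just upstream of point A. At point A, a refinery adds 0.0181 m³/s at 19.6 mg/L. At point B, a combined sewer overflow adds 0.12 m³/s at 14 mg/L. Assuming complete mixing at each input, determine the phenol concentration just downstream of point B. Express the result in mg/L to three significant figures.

0.0371 mg/L

5.56 µg/L = 0.00556 mg/L.
After input A: C = (64.4·0.00556 + 0.0181·19.6) / 64.42 = 0.01107 mg/L.
After input B: C = (64.42·0.01107 + 0.12·14) / 64.54 = 0.03708 mg/L.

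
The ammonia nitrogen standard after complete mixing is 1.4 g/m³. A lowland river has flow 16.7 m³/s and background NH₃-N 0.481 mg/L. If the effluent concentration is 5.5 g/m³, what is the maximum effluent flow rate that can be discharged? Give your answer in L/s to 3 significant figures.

3740 L/s

Mass balance at complete mixing: C_std·(Q_w + Q_r) = Q_w·C_e + Q_r·C_b.
Rearranging, Q_w = Q_r·(C_std − C_b)/(C_e − C_std) = 16.7·(1.4 − 0.481) / (5.5 − 1.4) = 3.743 m³/s.
= 3743 L/s.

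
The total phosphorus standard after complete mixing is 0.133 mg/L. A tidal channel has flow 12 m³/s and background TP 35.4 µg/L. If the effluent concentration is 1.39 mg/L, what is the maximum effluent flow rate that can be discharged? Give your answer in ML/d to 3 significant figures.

35.4 µg/L = 0.0354 mg/L.
Mass balance at complete mixing: C_std·(Q_w + Q_r) = Q_w·C_e + Q_r·C_b.
Rearranging, Q_w = Q_r·(C_std − C_b)/(C_e − C_std) = 12·(0.133 − 0.0354) / (1.39 − 0.133) = 0.9317 m³/s.
= 80.5 ML/d.

80.5 ML/d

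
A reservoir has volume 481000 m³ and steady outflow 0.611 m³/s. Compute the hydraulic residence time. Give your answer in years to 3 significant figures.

Q = 0.611 m³/s × 3.156e+07 s/yr = 1.928e+07 m³/yr.
Hydraulic residence time τ = V/Q = 481000/1.928e+07 = 0.02495 yr.

0.0249 yr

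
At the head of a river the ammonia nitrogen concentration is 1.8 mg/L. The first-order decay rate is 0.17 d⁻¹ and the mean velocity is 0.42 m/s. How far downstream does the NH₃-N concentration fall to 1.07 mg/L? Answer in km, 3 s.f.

From C = C₀·e^(−kt), t = ln(C₀/C)/k = ln(1.8/1.07)/0.17 = 0.5201/0.17 = 3.06 d.
Distance = v·t = 0.42 m/s × 2.643e+05 s = 1.11e+05 m = 111 km.

111 km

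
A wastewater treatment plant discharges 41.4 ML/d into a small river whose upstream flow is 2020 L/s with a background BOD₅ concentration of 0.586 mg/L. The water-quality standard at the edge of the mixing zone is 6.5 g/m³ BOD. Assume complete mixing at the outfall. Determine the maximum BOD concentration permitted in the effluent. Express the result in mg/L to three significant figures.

31.4 mg/L

41.4 ML/d = 0.4792 m³/s.
2020 L/s = 2.02 m³/s.
Mass balance: 6.5·2.499 = 0.4792·Cₑ + 2.02·0.586.
Cₑ = (16.24 − 1.184) / 0.4792 = 31.43 mg/L.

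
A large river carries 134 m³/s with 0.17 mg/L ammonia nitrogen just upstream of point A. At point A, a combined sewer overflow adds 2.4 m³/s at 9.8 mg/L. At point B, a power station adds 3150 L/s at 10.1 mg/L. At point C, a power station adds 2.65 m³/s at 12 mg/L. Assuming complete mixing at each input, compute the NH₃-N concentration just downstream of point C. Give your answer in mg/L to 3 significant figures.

0.773 mg/L

After input A: C = (134·0.17 + 2.4·9.8) / 136.4 = 0.3394 mg/L.
3150 L/s = 3.15 m³/s.
After input B: C = (136.4·0.3394 + 3.15·10.1) / 139.6 = 0.5598 mg/L.
After input C: C = (139.6·0.5598 + 2.65·12) / 142.2 = 0.773 mg/L.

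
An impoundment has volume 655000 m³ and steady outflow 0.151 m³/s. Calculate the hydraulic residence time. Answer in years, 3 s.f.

Q = 0.151 m³/s × 3.156e+07 s/yr = 4.765e+06 m³/yr.
Hydraulic residence time τ = V/Q = 655000/4.765e+06 = 0.1375 yr.

0.137 yr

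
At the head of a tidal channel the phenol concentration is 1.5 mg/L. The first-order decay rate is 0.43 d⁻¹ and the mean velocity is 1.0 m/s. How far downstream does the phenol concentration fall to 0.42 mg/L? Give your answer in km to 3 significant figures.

256 km

From C = C₀·e^(−kt), t = ln(C₀/C)/k = ln(1.5/0.42)/0.43 = 1.273/0.43 = 2.96 d.
Distance = v·t = 1.0 m/s × 2.558e+05 s = 2.558e+05 m = 255.8 km.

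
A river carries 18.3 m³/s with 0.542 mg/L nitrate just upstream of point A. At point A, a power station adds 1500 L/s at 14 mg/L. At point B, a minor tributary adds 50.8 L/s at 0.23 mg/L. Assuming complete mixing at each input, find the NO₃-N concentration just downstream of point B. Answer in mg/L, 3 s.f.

1.56 mg/L

1500 L/s = 1.5 m³/s.
After input A: C = (18.3·0.542 + 1.5·14) / 19.8 = 1.562 mg/L.
50.8 L/s = 0.0508 m³/s.
After input B: C = (19.8·1.562 + 0.0508·0.23) / 19.85 = 1.558 mg/L.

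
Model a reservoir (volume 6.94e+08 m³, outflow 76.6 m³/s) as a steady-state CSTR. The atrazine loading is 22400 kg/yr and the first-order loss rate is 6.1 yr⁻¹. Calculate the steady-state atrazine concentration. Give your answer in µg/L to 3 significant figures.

3.37 µg/L

Outflow Q = 76.6 m³/s × 3.156e+07 s/yr = 2.417e+09 m³/yr.
Steady-state CSTR mass balance: W = Q·C + k·V·C, so C = W/(Q + kV).
Q + kV = 2.417e+09 + 6.1·6.94e+08 = 6.651e+09 m³/yr.
C = 22400/6.651e+09 = 3.368e-06 kg/m³ = 0.003368 mg/L = 3.368 µg/L.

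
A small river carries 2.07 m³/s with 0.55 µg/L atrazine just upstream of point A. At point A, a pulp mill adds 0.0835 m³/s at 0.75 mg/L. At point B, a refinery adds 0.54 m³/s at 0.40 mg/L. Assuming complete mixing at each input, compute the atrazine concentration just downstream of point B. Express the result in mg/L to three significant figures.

0.104 mg/L

0.55 µg/L = 0.00055 mg/L.
After input A: C = (2.07·0.00055 + 0.0835·0.75) / 2.153 = 0.02961 mg/L.
After input B: C = (2.153·0.02961 + 0.54·0.4) / 2.693 = 0.1039 mg/L.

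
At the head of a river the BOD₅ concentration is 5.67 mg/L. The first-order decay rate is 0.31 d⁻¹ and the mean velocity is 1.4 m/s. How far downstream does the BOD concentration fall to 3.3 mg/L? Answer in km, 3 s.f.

From C = C₀·e^(−kt), t = ln(C₀/C)/k = ln(5.67/3.3)/0.31 = 0.5413/0.31 = 1.746 d.
Distance = v·t = 1.4 m/s × 1.509e+05 s = 2.112e+05 m = 211.2 km.

211 km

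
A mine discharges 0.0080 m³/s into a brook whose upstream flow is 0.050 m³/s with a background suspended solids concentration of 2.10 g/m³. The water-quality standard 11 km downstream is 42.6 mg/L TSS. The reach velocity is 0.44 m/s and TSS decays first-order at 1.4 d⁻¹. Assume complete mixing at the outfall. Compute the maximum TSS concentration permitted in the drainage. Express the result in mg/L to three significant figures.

Travel time to the compliance point: t = 1.1e+04/0.44 = 2.5e+04 s = 0.2894 d; decay factor exp(−1.4·0.2894) = 0.6669.
So the concentration just after mixing may be at most 42.6/0.6669 = 63.88 mg/L.
Mass balance: 63.88·0.058 = 0.008·Cₑ + 0.05·2.1.
Cₑ = (3.705 − 0.105) / 0.008 = 450 mg/L.

450 mg/L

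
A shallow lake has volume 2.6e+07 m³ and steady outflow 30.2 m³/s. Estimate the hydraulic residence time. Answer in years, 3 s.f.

0.0273 yr

Q = 30.2 m³/s × 3.156e+07 s/yr = 9.53e+08 m³/yr.
Hydraulic residence time τ = V/Q = 2.6e+07/9.53e+08 = 0.02728 yr.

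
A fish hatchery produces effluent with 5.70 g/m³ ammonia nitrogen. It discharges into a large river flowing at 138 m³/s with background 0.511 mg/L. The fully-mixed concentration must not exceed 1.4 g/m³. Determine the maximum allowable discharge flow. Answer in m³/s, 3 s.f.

28.5 m³/s

Mass balance at complete mixing: C_std·(Q_w + Q_r) = Q_w·C_e + Q_r·C_b.
Rearranging, Q_w = Q_r·(C_std − C_b)/(C_e − C_std) = 138·(1.4 − 0.511) / (5.7 − 1.4) = 28.53 m³/s.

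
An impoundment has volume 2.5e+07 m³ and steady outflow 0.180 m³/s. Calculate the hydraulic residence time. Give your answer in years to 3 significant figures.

Q = 0.180 m³/s × 3.156e+07 s/yr = 5.68e+06 m³/yr.
Hydraulic residence time τ = V/Q = 2.5e+07/5.68e+06 = 4.401 yr.

4.40 yr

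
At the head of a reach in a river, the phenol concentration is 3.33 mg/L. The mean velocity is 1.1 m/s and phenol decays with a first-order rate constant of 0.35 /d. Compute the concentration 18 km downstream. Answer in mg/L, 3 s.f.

3.12 mg/L

Travel time t = 18 km / 1.1 m/s = 1.8e+04/1.1 = 1.636e+04 s = 0.1894 d.
First-order decay: C = 3.33·exp(−0.35·0.1894) = 3.33·0.9359 = 3.116 mg/L.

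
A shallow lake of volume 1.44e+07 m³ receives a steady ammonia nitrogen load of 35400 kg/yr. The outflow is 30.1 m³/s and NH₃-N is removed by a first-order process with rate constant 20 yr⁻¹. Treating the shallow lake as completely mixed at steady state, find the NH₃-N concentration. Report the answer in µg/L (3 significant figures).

Outflow Q = 30.1 m³/s × 3.156e+07 s/yr = 9.499e+08 m³/yr.
Steady-state CSTR mass balance: W = Q·C + k·V·C, so C = W/(Q + kV).
Q + kV = 9.499e+08 + 20·1.44e+07 = 1.238e+09 m³/yr.
C = 35400/1.238e+09 = 2.86e-05 kg/m³ = 0.0286 mg/L = 28.6 µg/L.

28.6 µg/L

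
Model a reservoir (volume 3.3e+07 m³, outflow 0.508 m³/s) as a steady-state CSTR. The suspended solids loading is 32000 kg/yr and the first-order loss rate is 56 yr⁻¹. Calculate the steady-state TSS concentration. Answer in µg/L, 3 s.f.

Outflow Q = 0.508 m³/s × 3.156e+07 s/yr = 1.603e+07 m³/yr.
Steady-state CSTR mass balance: W = Q·C + k·V·C, so C = W/(Q + kV).
Q + kV = 1.603e+07 + 56·3.3e+07 = 1.864e+09 m³/yr.
C = 32000/1.864e+09 = 1.717e-05 kg/m³ = 0.01717 mg/L = 17.17 µg/L.

17.2 µg/L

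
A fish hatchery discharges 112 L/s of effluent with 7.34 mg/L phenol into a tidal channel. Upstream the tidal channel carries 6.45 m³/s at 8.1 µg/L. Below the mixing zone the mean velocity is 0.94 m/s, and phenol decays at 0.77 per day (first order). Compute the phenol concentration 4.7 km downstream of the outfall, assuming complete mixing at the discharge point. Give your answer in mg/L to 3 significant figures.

0.127 mg/L

112 L/s = 0.112 m³/s.
8.1 µg/L = 0.0081 mg/L.
After complete mixing, C₀ = (0.112·7.34 + 6.45·0.0081) / 6.562 = 0.1332 mg/L.
Travel time t = 4700 m / 0.94 m/s = 5000 s = 0.05787 d.
C = 0.1332·exp(−0.77·0.05787) = 0.1332·0.9564 = 0.1274 mg/L.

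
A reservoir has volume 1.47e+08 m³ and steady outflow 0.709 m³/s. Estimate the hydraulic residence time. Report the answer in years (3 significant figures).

6.57 yr

Q = 0.709 m³/s × 3.156e+07 s/yr = 2.237e+07 m³/yr.
Hydraulic residence time τ = V/Q = 1.47e+08/2.237e+07 = 6.57 yr.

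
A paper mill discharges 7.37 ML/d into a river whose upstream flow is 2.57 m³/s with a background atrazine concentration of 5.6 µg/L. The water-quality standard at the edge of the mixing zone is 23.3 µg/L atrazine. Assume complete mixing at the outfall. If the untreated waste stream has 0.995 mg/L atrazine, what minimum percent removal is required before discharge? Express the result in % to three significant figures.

44.1 %

7.37 ML/d = 0.0853 m³/s.
5.6 µg/L = 0.0056 mg/L.
23.3 µg/L = 0.0233 mg/L.
Mass balance: 0.0233·2.655 = 0.0853·Cₑ + 2.57·0.0056.
Cₑ = (0.06187 − 0.01439) / 0.0853 = 0.5566 mg/L.
Required removal = 1 − 0.5566/0.995 = 44.06 %.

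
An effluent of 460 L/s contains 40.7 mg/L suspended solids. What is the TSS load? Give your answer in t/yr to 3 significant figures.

591 t/yr

460 L/s = 0.46 m³/s.
Mass flux = Q·C = 0.46 m³/s × 40.7 g/m³ = 18.72 g/s.
= 18.72 g/s × 31.56 = 590.8 t/yr.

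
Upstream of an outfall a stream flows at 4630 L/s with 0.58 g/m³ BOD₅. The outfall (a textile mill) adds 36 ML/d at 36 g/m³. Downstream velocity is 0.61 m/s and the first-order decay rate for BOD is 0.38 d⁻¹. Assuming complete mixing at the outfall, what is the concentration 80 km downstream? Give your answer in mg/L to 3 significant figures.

36 ML/d = 0.4167 m³/s.
4630 L/s = 4.63 m³/s.
After complete mixing, C₀ = (0.4167·36 + 4.63·0.58) / 5.047 = 3.504 mg/L.
Travel time t = 8e+04 m / 0.61 m/s = 1.311e+05 s = 1.518 d.
C = 3.504·exp(−0.38·1.518) = 3.504·0.5617 = 1.968 mg/L.

1.97 mg/L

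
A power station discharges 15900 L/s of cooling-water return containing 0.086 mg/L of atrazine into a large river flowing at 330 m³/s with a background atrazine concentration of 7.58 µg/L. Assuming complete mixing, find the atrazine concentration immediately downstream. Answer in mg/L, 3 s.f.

15900 L/s = 15.9 m³/s.
7.58 µg/L = 0.00758 mg/L.
By mass balance at complete mixing, C = (15.9·0.086 + 330·0.00758) / (15.9 + 330) = 3.869/345.9 = 0.01118 mg/L.

0.0112 mg/L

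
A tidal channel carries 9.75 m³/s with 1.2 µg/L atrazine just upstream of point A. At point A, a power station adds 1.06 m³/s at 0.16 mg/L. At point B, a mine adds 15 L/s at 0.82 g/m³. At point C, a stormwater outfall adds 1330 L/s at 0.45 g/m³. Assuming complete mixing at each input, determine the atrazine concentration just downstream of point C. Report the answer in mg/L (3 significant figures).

1.2 µg/L = 0.0012 mg/L.
After input A: C = (9.75·0.0012 + 1.06·0.16) / 10.81 = 0.01677 mg/L.
15 L/s = 0.015 m³/s.
After input B: C = (10.81·0.01677 + 0.015·0.82) / 10.83 = 0.01788 mg/L.
1330 L/s = 1.33 m³/s.
After input C: C = (10.83·0.01788 + 1.33·0.45) / 12.16 = 0.06517 mg/L.

0.0652 mg/L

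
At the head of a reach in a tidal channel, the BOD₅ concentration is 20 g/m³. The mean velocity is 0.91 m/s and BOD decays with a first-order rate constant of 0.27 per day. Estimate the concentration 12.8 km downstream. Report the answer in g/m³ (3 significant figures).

19.1 g/m³

Travel time t = 12.8 km / 0.91 m/s = 1.28e+04/0.91 = 1.407e+04 s = 0.1628 d.
First-order decay: C = 20·exp(−0.27·0.1628) = 20·0.957 = 19.14 g/m³.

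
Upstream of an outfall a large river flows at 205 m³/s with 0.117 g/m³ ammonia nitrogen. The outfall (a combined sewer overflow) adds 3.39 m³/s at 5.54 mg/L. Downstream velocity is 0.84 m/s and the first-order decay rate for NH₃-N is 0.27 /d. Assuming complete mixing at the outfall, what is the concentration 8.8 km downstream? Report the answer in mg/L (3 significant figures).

After complete mixing, C₀ = (3.39·5.54 + 205·0.117) / 208.4 = 0.2052 mg/L.
Travel time t = 8800 m / 0.84 m/s = 1.048e+04 s = 0.1213 d.
C = 0.2052·exp(−0.27·0.1213) = 0.2052·0.9678 = 0.1986 mg/L.

0.199 mg/L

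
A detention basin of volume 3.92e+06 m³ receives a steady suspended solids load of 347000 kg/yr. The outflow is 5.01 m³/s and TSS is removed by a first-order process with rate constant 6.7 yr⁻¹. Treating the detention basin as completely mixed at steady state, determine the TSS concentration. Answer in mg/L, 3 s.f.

1.88 mg/L

Outflow Q = 5.01 m³/s × 3.156e+07 s/yr = 1.581e+08 m³/yr.
Steady-state CSTR mass balance: W = Q·C + k·V·C, so C = W/(Q + kV).
Q + kV = 1.581e+08 + 6.7·3.92e+06 = 1.844e+08 m³/yr.
C = 347000/1.844e+08 = 0.001882 kg/m³ = 1.882 mg/L.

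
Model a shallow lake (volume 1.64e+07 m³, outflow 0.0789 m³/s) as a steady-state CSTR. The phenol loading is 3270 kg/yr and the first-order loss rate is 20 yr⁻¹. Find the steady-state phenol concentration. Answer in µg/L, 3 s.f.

Outflow Q = 0.0789 m³/s × 3.156e+07 s/yr = 2.49e+06 m³/yr.
Steady-state CSTR mass balance: W = Q·C + k·V·C, so C = W/(Q + kV).
Q + kV = 2.49e+06 + 20·1.64e+07 = 3.305e+08 m³/yr.
C = 3270/3.305e+08 = 9.894e-06 kg/m³ = 0.009894 mg/L = 9.894 µg/L.

9.89 µg/L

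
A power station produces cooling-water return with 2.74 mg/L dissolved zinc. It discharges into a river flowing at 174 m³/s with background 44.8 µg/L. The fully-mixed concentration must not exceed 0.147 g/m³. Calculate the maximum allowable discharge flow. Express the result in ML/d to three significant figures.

593 ML/d

44.8 µg/L = 0.0448 mg/L.
Mass balance at complete mixing: C_std·(Q_w + Q_r) = Q_w·C_e + Q_r·C_b.
Rearranging, Q_w = Q_r·(C_std − C_b)/(C_e − C_std) = 174·(0.147 − 0.0448) / (2.74 − 0.147) = 6.858 m³/s.
= 592.5 ML/d.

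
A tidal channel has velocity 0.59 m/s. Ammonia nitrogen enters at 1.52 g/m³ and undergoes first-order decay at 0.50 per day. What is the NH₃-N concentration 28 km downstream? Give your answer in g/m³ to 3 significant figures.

Travel time t = 28 km / 0.59 m/s = 2.8e+04/0.59 = 4.746e+04 s = 0.5493 d.
First-order decay: C = 1.52·exp(−0.50·0.5493) = 1.52·0.7598 = 1.155 g/m³.

1.15 g/m³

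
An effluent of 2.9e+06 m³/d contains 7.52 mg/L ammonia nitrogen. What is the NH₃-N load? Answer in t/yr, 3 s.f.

7970 t/yr

2.9e+06 m³/d = 33.56 m³/s.
Mass flux = Q·C = 33.56 m³/s × 7.52 g/m³ = 252.4 g/s.
= 252.4 g/s × 31.56 = 7965 t/yr.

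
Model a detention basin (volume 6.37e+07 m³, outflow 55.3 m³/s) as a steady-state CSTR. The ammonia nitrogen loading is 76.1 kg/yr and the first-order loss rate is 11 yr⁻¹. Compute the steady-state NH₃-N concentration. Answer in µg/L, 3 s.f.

Outflow Q = 55.3 m³/s × 3.156e+07 s/yr = 1.745e+09 m³/yr.
Steady-state CSTR mass balance: W = Q·C + k·V·C, so C = W/(Q + kV).
Q + kV = 1.745e+09 + 11·6.37e+07 = 2.446e+09 m³/yr.
C = 76.1/2.446e+09 = 3.111e-08 kg/m³ = 3.111e-05 mg/L = 0.03111 µg/L.

0.0311 µg/L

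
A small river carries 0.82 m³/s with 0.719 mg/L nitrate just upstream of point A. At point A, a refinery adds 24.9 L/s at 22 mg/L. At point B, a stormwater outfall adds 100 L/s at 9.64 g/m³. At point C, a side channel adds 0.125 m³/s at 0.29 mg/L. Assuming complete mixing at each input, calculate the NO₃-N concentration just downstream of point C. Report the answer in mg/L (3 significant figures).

24.9 L/s = 0.0249 m³/s.
After input A: C = (0.82·0.719 + 0.0249·22) / 0.8449 = 1.346 mg/L.
100 L/s = 0.1 m³/s.
After input B: C = (0.8449·1.346 + 0.1·9.64) / 0.9449 = 2.224 mg/L.
After input C: C = (0.9449·2.224 + 0.125·0.29) / 1.07 = 1.998 mg/L.

2.00 mg/L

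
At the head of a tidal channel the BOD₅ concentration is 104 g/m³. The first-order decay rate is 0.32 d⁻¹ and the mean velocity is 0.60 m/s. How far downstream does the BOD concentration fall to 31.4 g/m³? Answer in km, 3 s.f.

194 km

From C = C₀·e^(−kt), t = ln(C₀/C)/k = ln(104/31.4)/0.32 = 1.198/0.32 = 3.742 d.
Distance = v·t = 0.60 m/s × 3.233e+05 s = 1.94e+05 m = 194 km.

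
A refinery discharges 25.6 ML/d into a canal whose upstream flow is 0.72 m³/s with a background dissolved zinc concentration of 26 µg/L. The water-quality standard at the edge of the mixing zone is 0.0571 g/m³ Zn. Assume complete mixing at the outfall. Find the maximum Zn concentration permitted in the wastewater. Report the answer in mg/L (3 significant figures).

0.133 mg/L

25.6 ML/d = 0.2963 m³/s.
26 µg/L = 0.026 mg/L.
Mass balance: 0.0571·1.016 = 0.2963·Cₑ + 0.72·0.026.
Cₑ = (0.05803 − 0.01872) / 0.2963 = 0.1327 mg/L.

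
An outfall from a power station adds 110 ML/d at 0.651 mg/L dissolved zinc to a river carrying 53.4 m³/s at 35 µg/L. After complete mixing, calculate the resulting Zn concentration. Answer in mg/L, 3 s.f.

0.0493 mg/L

110 ML/d = 1.273 m³/s.
35 µg/L = 0.035 mg/L.
Conservation of mass across the mixing zone: C = (1.273·0.651 + 53.4·0.035) / (1.273 + 53.4) = 2.698/54.67 = 0.04934 mg/L.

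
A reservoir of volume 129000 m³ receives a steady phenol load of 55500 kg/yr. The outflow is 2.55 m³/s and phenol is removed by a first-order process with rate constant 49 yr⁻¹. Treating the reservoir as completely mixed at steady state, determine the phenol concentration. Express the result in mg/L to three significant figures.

Outflow Q = 2.55 m³/s × 3.156e+07 s/yr = 8.047e+07 m³/yr.
Steady-state CSTR mass balance: W = Q·C + k·V·C, so C = W/(Q + kV).
Q + kV = 8.047e+07 + 49·129000 = 8.679e+07 m³/yr.
C = 55500/8.679e+07 = 0.0006395 kg/m³ = 0.6395 mg/L.

0.639 mg/L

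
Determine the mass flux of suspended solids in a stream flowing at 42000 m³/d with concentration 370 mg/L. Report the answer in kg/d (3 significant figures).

15500 kg/d

42000 m³/d = 0.4861 m³/s.
Mass flux = Q·C = 0.4861 m³/s × 370 g/m³ = 179.9 g/s.
= 179.9 g/s × 86.4 = 1.554e+04 kg/d.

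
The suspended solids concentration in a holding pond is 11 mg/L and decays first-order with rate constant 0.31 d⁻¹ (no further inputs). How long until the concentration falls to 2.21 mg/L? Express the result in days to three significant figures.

t = ln(C₀/C)/k = ln(11/2.21)/0.31 = 1.605/0.31 = 5.177 d.

5.18 d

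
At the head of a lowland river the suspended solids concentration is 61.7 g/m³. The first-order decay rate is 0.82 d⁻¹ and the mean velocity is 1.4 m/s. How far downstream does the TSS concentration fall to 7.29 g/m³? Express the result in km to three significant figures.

315 km

From C = C₀·e^(−kt), t = ln(C₀/C)/k = ln(61.7/7.29)/0.82 = 2.136/0.82 = 2.605 d.
Distance = v·t = 1.4 m/s × 2.25e+05 s = 3.151e+05 m = 315.1 km.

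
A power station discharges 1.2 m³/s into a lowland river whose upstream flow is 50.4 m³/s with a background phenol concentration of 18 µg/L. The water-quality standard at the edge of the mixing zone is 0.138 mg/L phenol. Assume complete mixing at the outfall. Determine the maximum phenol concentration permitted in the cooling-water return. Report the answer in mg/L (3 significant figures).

5.18 mg/L

18 µg/L = 0.018 mg/L.
Mass balance: 0.138·51.6 = 1.2·Cₑ + 50.4·0.018.
Cₑ = (7.121 − 0.9072) / 1.2 = 5.178 mg/L.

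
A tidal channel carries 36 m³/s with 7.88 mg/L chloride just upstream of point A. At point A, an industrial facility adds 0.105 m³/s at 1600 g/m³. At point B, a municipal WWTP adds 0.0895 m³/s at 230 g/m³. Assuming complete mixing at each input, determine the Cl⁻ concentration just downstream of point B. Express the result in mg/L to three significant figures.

13.0 mg/L

After input A: C = (36·7.88 + 0.105·1600) / 36.1 = 12.51 mg/L.
After input B: C = (36.1·12.51 + 0.0895·230) / 36.19 = 13.05 mg/L.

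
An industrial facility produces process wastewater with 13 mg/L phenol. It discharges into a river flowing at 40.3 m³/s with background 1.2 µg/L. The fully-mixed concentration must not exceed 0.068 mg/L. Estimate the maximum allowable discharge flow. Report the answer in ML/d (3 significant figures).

1.2 µg/L = 0.0012 mg/L.
Mass balance at complete mixing: C_std·(Q_w + Q_r) = Q_w·C_e + Q_r·C_b.
Rearranging, Q_w = Q_r·(C_std − C_b)/(C_e − C_std) = 40.3·(0.068 − 0.0012) / (13 − 0.068) = 0.2082 m³/s.
= 17.99 ML/d.

18.0 ML/d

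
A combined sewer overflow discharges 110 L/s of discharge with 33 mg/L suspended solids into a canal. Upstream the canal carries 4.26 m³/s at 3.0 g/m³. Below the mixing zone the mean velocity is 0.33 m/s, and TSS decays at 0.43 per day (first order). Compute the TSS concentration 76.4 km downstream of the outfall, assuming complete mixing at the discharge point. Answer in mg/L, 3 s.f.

110 L/s = 0.11 m³/s.
After complete mixing, C₀ = (0.11·33 + 4.26·3) / 4.37 = 3.755 mg/L.
Travel time t = 7.64e+04 m / 0.33 m/s = 2.315e+05 s = 2.68 d.
C = 3.755·exp(−0.43·2.68) = 3.755·0.3159 = 1.186 mg/L.

1.19 mg/L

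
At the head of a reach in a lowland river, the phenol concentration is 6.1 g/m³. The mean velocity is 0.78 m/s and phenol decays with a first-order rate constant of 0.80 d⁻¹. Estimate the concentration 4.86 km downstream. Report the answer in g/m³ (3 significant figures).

5.76 g/m³

Travel time t = 4.86 km / 0.78 m/s = 4860/0.78 = 6231 s = 0.07212 d.
First-order decay: C = 6.1·exp(−0.80·0.07212) = 6.1·0.9439 = 5.758 g/m³.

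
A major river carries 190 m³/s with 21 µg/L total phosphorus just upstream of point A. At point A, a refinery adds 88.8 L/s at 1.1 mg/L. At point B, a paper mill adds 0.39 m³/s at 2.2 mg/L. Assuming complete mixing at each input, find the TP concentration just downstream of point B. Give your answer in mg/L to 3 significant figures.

21 µg/L = 0.021 mg/L.
88.8 L/s = 0.0888 m³/s.
After input A: C = (190·0.021 + 0.0888·1.1) / 190.1 = 0.0215 mg/L.
After input B: C = (190.1·0.0215 + 0.39·2.2) / 190.5 = 0.02596 mg/L.

0.0260 mg/L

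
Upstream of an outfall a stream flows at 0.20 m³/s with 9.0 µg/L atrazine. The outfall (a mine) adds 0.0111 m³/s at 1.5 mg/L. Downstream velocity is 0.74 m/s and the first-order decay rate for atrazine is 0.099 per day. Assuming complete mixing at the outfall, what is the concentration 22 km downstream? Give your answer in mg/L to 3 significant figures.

0.0845 mg/L

9.0 µg/L = 0.009 mg/L.
After complete mixing, C₀ = (0.0111·1.5 + 0.2·0.009) / 0.2111 = 0.0874 mg/L.
Travel time t = 2.2e+04 m / 0.74 m/s = 2.973e+04 s = 0.3441 d.
C = 0.0874·exp(−0.099·0.3441) = 0.0874·0.9665 = 0.08447 mg/L.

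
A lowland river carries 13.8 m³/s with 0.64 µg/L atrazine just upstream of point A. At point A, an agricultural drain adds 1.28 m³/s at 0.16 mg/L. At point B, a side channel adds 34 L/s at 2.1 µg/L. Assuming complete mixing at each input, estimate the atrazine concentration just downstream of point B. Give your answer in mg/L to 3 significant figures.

0.0141 mg/L

0.64 µg/L = 0.00064 mg/L.
After input A: C = (13.8·0.00064 + 1.28·0.16) / 15.08 = 0.01417 mg/L.
34 L/s = 0.034 m³/s.
2.1 µg/L = 0.0021 mg/L.
After input B: C = (15.08·0.01417 + 0.034·0.0021) / 15.11 = 0.01414 mg/L.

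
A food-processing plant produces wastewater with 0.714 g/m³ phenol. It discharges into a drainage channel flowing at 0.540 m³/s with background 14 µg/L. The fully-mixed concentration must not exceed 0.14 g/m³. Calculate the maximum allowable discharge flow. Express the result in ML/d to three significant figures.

10.2 ML/d

14 µg/L = 0.014 mg/L.
Mass balance at complete mixing: C_std·(Q_w + Q_r) = Q_w·C_e + Q_r·C_b.
Rearranging, Q_w = Q_r·(C_std − C_b)/(C_e − C_std) = 0.540·(0.14 − 0.014) / (0.714 − 0.14) = 0.1185 m³/s.
= 10.24 ML/d.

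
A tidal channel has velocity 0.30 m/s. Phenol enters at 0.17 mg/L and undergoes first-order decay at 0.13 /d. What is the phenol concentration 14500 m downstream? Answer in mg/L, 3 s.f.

Travel time t = 14500 m / 0.30 m/s = 1.45e+04/0.30 = 4.833e+04 s = 0.5594 d.
First-order decay: C = 0.17·exp(−0.13·0.5594) = 0.17·0.9299 = 0.1581 mg/L.

0.158 mg/L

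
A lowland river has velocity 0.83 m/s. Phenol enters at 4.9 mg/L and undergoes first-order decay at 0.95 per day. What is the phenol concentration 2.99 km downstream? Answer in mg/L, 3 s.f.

Travel time t = 2.99 km / 0.83 m/s = 2990/0.83 = 3602 s = 0.04169 d.
First-order decay: C = 4.9·exp(−0.95·0.04169) = 4.9·0.9612 = 4.71 mg/L.

4.71 mg/L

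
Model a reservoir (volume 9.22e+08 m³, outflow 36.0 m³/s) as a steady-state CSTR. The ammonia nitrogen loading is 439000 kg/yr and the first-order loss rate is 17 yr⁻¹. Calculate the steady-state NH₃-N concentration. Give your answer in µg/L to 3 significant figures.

26.1 µg/L

Outflow Q = 36.0 m³/s × 3.156e+07 s/yr = 1.136e+09 m³/yr.
Steady-state CSTR mass balance: W = Q·C + k·V·C, so C = W/(Q + kV).
Q + kV = 1.136e+09 + 17·9.22e+08 = 1.681e+10 m³/yr.
C = 439000/1.681e+10 = 2.612e-05 kg/m³ = 0.02612 mg/L = 26.12 µg/L.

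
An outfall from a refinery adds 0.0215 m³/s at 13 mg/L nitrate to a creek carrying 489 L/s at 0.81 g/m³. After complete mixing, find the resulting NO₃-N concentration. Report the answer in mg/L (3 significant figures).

489 L/s = 0.489 m³/s.
Conservation of mass across the mixing zone: C = (0.0215·13 + 0.489·0.81) / (0.0215 + 0.489) = 0.6756/0.5105 = 1.323 mg/L.

1.32 mg/L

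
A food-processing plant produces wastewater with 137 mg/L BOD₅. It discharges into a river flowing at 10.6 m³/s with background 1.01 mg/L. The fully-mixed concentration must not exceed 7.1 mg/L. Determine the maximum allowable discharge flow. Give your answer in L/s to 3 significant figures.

497 L/s

Mass balance at complete mixing: C_std·(Q_w + Q_r) = Q_w·C_e + Q_r·C_b.
Rearranging, Q_w = Q_r·(C_std − C_b)/(C_e − C_std) = 10.6·(7.1 − 1.01) / (137 − 7.1) = 0.497 m³/s.
= 497 L/s.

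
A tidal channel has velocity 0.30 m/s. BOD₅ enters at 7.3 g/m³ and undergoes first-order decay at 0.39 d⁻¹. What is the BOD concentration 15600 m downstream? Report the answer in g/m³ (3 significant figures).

5.77 g/m³

Travel time t = 15600 m / 0.30 m/s = 1.56e+04/0.30 = 5.2e+04 s = 0.6019 d.
First-order decay: C = 7.3·exp(−0.39·0.6019) = 7.3·0.7908 = 5.773 g/m³.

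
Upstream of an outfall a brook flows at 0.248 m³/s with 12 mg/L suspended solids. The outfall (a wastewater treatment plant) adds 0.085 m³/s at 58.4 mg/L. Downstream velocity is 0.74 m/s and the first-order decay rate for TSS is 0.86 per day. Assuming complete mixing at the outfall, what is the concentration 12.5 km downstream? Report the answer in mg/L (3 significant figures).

After complete mixing, C₀ = (0.085·58.4 + 0.248·12) / 0.333 = 23.84 mg/L.
Travel time t = 1.25e+04 m / 0.74 m/s = 1.689e+04 s = 0.1955 d.
C = 23.84·exp(−0.86·0.1955) = 23.84·0.8452 = 20.15 mg/L.

20.2 mg/L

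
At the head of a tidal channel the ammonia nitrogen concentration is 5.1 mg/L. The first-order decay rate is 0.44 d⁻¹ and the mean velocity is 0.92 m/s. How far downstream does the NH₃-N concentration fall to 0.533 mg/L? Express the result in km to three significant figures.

408 km

From C = C₀·e^(−kt), t = ln(C₀/C)/k = ln(5.1/0.533)/0.44 = 2.258/0.44 = 5.133 d.
Distance = v·t = 0.92 m/s × 4.435e+05 s = 4.08e+05 m = 408 km.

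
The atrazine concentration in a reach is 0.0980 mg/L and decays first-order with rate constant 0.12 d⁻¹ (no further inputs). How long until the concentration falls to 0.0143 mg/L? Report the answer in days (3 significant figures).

16.0 d

t = ln(C₀/C)/k = ln(0.0980/0.0143)/0.12 = 1.925/0.12 = 16.04 d.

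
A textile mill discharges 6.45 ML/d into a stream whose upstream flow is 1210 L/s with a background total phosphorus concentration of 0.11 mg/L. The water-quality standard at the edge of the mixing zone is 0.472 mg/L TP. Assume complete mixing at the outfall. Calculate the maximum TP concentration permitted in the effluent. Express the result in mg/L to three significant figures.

6.45 ML/d = 0.07465 m³/s.
1210 L/s = 1.21 m³/s.
Mass balance: 0.472·1.285 = 0.07465·Cₑ + 1.21·0.11.
Cₑ = (0.6064 − 0.1331) / 0.07465 = 6.339 mg/L.

6.34 mg/L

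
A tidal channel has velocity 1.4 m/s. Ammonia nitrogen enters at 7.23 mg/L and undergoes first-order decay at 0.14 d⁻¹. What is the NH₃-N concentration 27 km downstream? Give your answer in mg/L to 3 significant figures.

Travel time t = 27 km / 1.4 m/s = 2.7e+04/1.4 = 1.929e+04 s = 0.2232 d.
First-order decay: C = 7.23·exp(−0.14·0.2232) = 7.23·0.9692 = 7.008 mg/L.

7.01 mg/L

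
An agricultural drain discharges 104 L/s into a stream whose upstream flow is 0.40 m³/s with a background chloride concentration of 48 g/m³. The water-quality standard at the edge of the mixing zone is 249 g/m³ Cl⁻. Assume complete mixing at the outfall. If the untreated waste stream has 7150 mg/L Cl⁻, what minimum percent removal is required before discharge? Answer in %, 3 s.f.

104 L/s = 0.104 m³/s.
Mass balance: 249·0.504 = 0.104·Cₑ + 0.4·48.
Cₑ = (125.5 − 19.2) / 0.104 = 1022 mg/L.
Required removal = 1 − 1022/7150 = 85.71 %.

85.7 %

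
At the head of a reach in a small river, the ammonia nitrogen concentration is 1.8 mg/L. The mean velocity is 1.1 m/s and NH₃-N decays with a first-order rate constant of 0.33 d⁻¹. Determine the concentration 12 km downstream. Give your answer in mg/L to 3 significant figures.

Travel time t = 12 km / 1.1 m/s = 1.2e+04/1.1 = 1.091e+04 s = 0.1263 d.
First-order decay: C = 1.8·exp(−0.33·0.1263) = 1.8·0.9592 = 1.727 mg/L.

1.73 mg/L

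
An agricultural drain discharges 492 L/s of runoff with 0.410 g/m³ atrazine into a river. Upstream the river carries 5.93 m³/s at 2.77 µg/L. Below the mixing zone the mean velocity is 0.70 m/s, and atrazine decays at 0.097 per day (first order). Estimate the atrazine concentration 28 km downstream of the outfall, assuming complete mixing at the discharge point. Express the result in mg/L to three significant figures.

0.0325 mg/L

492 L/s = 0.492 m³/s.
2.77 µg/L = 0.00277 mg/L.
After complete mixing, C₀ = (0.492·0.41 + 5.93·0.00277) / 6.422 = 0.03397 mg/L.
Travel time t = 2.8e+04 m / 0.70 m/s = 4e+04 s = 0.463 d.
C = 0.03397·exp(−0.097·0.463) = 0.03397·0.9561 = 0.03248 mg/L.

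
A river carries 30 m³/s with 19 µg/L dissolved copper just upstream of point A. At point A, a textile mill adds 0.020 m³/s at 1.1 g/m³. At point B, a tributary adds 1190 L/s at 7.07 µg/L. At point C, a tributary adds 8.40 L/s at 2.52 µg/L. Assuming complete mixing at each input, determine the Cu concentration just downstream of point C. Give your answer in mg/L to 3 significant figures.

0.0192 mg/L

19 µg/L = 0.019 mg/L.
After input A: C = (30·0.019 + 0.02·1.1) / 30.02 = 0.01972 mg/L.
1190 L/s = 1.19 m³/s.
7.07 µg/L = 0.00707 mg/L.
After input B: C = (30.02·0.01972 + 1.19·0.00707) / 31.21 = 0.01924 mg/L.
8.40 L/s = 0.0084 m³/s.
2.52 µg/L = 0.00252 mg/L.
After input C: C = (31.21·0.01924 + 0.0084·0.00252) / 31.22 = 0.01923 mg/L.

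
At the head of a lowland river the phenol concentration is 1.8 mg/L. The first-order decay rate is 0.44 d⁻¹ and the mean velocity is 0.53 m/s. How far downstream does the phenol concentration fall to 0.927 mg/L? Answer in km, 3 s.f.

69.1 km

From C = C₀·e^(−kt), t = ln(C₀/C)/k = ln(1.8/0.927)/0.44 = 0.6636/0.44 = 1.508 d.
Distance = v·t = 0.53 m/s × 1.303e+05 s = 6.906e+04 m = 69.06 km.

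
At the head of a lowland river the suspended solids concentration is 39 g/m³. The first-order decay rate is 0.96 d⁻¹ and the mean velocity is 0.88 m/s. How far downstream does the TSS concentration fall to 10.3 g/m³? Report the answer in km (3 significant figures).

105 km

From C = C₀·e^(−kt), t = ln(C₀/C)/k = ln(39/10.3)/0.96 = 1.331/0.96 = 1.387 d.
Distance = v·t = 0.88 m/s × 1.198e+05 s = 1.054e+05 m = 105.4 km.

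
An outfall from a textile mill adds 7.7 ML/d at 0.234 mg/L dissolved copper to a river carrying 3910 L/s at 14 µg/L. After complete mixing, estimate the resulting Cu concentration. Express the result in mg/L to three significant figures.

7.7 ML/d = 0.08912 m³/s.
3910 L/s = 3.91 m³/s.
14 µg/L = 0.014 mg/L.
Flow-weighted mixing gives C = (0.08912·0.234 + 3.91·0.014) / (0.08912 + 3.91) = 0.07559/3.999 = 0.0189 mg/L.

0.0189 mg/L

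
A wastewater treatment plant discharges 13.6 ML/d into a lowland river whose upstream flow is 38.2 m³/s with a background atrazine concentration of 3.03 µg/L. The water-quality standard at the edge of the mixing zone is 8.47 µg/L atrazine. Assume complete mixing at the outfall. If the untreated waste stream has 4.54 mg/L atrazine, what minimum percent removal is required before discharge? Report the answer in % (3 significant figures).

70.7 %

13.6 ML/d = 0.1574 m³/s.
3.03 µg/L = 0.00303 mg/L.
8.47 µg/L = 0.00847 mg/L.
Mass balance: 0.00847·38.36 = 0.1574·Cₑ + 38.2·0.00303.
Cₑ = (0.3249 − 0.1157) / 0.1574 = 1.329 mg/L.
Required removal = 1 − 1.329/4.54 = 70.73 %.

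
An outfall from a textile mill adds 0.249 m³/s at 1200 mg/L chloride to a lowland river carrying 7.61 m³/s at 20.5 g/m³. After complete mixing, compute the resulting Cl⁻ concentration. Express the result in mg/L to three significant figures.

Conservation of mass across the mixing zone: C = (0.249·1200 + 7.61·20.5) / (0.249 + 7.61) = 454.8/7.859 = 57.87 mg/L.

57.9 mg/L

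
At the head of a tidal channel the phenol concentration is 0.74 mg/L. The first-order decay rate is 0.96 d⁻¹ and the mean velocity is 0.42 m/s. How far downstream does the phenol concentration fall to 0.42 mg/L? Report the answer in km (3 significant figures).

21.4 km

From C = C₀·e^(−kt), t = ln(C₀/C)/k = ln(0.74/0.42)/0.96 = 0.5664/0.96 = 0.59 d.
Distance = v·t = 0.42 m/s × 5.098e+04 s = 2.141e+04 m = 21.41 km.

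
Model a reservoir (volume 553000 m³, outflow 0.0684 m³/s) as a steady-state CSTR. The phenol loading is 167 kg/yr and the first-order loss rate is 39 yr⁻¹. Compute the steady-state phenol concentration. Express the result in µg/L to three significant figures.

7.04 µg/L

Outflow Q = 0.0684 m³/s × 3.156e+07 s/yr = 2.159e+06 m³/yr.
Steady-state CSTR mass balance: W = Q·C + k·V·C, so C = W/(Q + kV).
Q + kV = 2.159e+06 + 39·553000 = 2.373e+07 m³/yr.
C = 167/2.373e+07 = 7.039e-06 kg/m³ = 0.007039 mg/L = 7.039 µg/L.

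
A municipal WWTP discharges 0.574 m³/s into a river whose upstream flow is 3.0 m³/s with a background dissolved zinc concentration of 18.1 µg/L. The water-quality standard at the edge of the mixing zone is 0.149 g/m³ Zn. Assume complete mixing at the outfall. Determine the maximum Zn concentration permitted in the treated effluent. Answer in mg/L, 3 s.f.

0.833 mg/L

18.1 µg/L = 0.0181 mg/L.
Mass balance: 0.149·3.574 = 0.574·Cₑ + 3·0.0181.
Cₑ = (0.5325 − 0.0543) / 0.574 = 0.8331 mg/L.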